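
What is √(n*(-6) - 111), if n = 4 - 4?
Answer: I*√111 ≈ 10.536*I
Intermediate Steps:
n = 0
√(n*(-6) - 111) = √(0*(-6) - 111) = √(0 - 111) = √(-111) = I*√111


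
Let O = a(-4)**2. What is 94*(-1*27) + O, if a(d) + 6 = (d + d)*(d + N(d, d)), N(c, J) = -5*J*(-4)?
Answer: 441018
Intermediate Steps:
N(c, J) = 20*J
a(d) = -6 + 42*d**2 (a(d) = -6 + (d + d)*(d + 20*d) = -6 + (2*d)*(21*d) = -6 + 42*d**2)
O = 443556 (O = (-6 + 42*(-4)**2)**2 = (-6 + 42*16)**2 = (-6 + 672)**2 = 666**2 = 443556)
94*(-1*27) + O = 94*(-1*27) + 443556 = 94*(-27) + 443556 = -2538 + 443556 = 441018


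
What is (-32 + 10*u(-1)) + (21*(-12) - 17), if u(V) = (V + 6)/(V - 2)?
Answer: -953/3 ≈ -317.67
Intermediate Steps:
u(V) = (6 + V)/(-2 + V)
(-32 + 10*u(-1)) + (21*(-12) - 17) = (-32 + 10*((6 - 1)/(-2 - 1))) + (21*(-12) - 17) = (-32 + 10*(5/(-3))) + (-252 - 17) = (-32 + 10*(-⅓*5)) - 269 = (-32 + 10*(-5/3)) - 269 = (-32 - 50/3) - 269 = -146/3 - 269 = -953/3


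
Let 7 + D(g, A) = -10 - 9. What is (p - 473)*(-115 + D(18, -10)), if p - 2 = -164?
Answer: 89535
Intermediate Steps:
p = -162 (p = 2 - 164 = -162)
D(g, A) = -26 (D(g, A) = -7 + (-10 - 9) = -7 - 19 = -26)
(p - 473)*(-115 + D(18, -10)) = (-162 - 473)*(-115 - 26) = -635*(-141) = 89535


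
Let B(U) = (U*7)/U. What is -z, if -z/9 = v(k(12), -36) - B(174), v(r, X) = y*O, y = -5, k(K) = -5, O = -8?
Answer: 297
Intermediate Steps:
B(U) = 7 (B(U) = (7*U)/U = 7)
v(r, X) = 40 (v(r, X) = -5*(-8) = 40)
z = -297 (z = -9*(40 - 1*7) = -9*(40 - 7) = -9*33 = -297)
-z = -1*(-297) = 297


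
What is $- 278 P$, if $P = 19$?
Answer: $-5282$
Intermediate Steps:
$- 278 P = \left(-278\right) 19 = -5282$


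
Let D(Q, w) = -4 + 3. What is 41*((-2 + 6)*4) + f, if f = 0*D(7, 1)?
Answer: 656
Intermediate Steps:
D(Q, w) = -1
f = 0 (f = 0*(-1) = 0)
41*((-2 + 6)*4) + f = 41*((-2 + 6)*4) + 0 = 41*(4*4) + 0 = 41*16 + 0 = 656 + 0 = 656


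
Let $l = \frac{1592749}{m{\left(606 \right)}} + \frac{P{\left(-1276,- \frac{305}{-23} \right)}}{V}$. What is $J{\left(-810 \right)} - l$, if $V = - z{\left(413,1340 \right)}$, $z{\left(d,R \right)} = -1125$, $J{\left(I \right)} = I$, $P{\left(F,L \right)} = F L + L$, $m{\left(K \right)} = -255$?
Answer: $\frac{31970722}{5865} \approx 5451.1$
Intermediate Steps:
$P{\left(F,L \right)} = L + F L$
$V = 1125$ ($V = \left(-1\right) \left(-1125\right) = 1125$)
$l = - \frac{36721372}{5865}$ ($l = \frac{1592749}{-255} + \frac{- \frac{305}{-23} \left(1 - 1276\right)}{1125} = 1592749 \left(- \frac{1}{255}\right) + \left(-305\right) \left(- \frac{1}{23}\right) \left(-1275\right) \frac{1}{1125} = - \frac{1592749}{255} + \frac{305}{23} \left(-1275\right) \frac{1}{1125} = - \frac{1592749}{255} - \frac{1037}{69} = - \frac{36721372}{5865} \approx -6261.1$)
$J{\left(-810 \right)} - l = -810 - - \frac{36721372}{5865} = -810 + \frac{36721372}{5865} = \frac{31970722}{5865}$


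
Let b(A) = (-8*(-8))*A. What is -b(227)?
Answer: -14528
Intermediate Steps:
b(A) = 64*A
-b(227) = -64*227 = -1*14528 = -14528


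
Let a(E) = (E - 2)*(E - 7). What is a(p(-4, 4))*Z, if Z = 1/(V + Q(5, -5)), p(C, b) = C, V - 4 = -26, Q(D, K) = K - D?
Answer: -33/16 ≈ -2.0625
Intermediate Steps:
V = -22 (V = 4 - 26 = -22)
a(E) = (-7 + E)*(-2 + E) (a(E) = (-2 + E)*(-7 + E) = (-7 + E)*(-2 + E))
Z = -1/32 (Z = 1/(-22 + (-5 - 1*5)) = 1/(-22 + (-5 - 5)) = 1/(-22 - 10) = 1/(-32) = -1/32 ≈ -0.031250)
a(p(-4, 4))*Z = (14 + (-4)² - 9*(-4))*(-1/32) = (14 + 16 + 36)*(-1/32) = 66*(-1/32) = -33/16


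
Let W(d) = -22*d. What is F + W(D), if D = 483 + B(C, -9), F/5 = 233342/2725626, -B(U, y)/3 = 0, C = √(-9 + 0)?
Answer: -14480667583/1362813 ≈ -10626.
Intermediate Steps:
C = 3*I (C = √(-9) = 3*I ≈ 3.0*I)
B(U, y) = 0 (B(U, y) = -3*0 = 0)
F = 583355/1362813 (F = 5*(233342/2725626) = 5*(233342*(1/2725626)) = 5*(116671/1362813) = 583355/1362813 ≈ 0.42805)
D = 483 (D = 483 + 0 = 483)
F + W(D) = 583355/1362813 - 22*483 = 583355/1362813 - 10626 = -14480667583/1362813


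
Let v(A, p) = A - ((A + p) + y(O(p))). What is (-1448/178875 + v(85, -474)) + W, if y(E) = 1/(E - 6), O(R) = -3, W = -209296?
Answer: -37353016823/178875 ≈ -2.0882e+5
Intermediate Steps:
y(E) = 1/(-6 + E)
v(A, p) = ⅑ - p (v(A, p) = A - ((A + p) + 1/(-6 - 3)) = A - ((A + p) + 1/(-9)) = A - ((A + p) - ⅑) = A - (-⅑ + A + p) = A + (⅑ - A - p) = ⅑ - p)
(-1448/178875 + v(85, -474)) + W = (-1448/178875 + (⅑ - 1*(-474))) - 209296 = (-1448*1/178875 + (⅑ + 474)) - 209296 = (-1448/178875 + 4267/9) - 209296 = 84805177/178875 - 209296 = -37353016823/178875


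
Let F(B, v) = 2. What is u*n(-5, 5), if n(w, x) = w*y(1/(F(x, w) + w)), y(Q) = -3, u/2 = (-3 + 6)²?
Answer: 270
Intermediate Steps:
u = 18 (u = 2*(-3 + 6)² = 2*3² = 2*9 = 18)
n(w, x) = -3*w (n(w, x) = w*(-3) = -3*w)
u*n(-5, 5) = 18*(-3*(-5)) = 18*15 = 270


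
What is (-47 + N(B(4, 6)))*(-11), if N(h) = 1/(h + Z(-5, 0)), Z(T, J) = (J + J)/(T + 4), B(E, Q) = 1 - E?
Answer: 1562/3 ≈ 520.67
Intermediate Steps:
Z(T, J) = 2*J/(4 + T) (Z(T, J) = (2*J)/(4 + T) = 2*J/(4 + T))
N(h) = 1/h (N(h) = 1/(h + 2*0/(4 - 5)) = 1/(h + 2*0/(-1)) = 1/(h + 2*0*(-1)) = 1/(h + 0) = 1/h)
(-47 + N(B(4, 6)))*(-11) = (-47 + 1/(1 - 1*4))*(-11) = (-47 + 1/(1 - 4))*(-11) = (-47 + 1/(-3))*(-11) = (-47 - ⅓)*(-11) = -142/3*(-11) = 1562/3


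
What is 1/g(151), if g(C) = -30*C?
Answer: -1/4530 ≈ -0.00022075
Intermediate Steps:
1/g(151) = 1/(-30*151) = 1/(-4530) = -1/4530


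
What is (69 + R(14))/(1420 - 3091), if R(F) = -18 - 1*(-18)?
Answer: -23/557 ≈ -0.041293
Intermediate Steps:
R(F) = 0 (R(F) = -18 + 18 = 0)
(69 + R(14))/(1420 - 3091) = (69 + 0)/(1420 - 3091) = 69/(-1671) = 69*(-1/1671) = -23/557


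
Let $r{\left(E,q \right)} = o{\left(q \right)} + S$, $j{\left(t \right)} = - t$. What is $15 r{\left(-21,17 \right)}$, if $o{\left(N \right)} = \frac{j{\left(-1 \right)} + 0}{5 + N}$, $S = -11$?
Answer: $- \frac{3615}{22} \approx -164.32$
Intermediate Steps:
$o{\left(N \right)} = \frac{1}{5 + N}$ ($o{\left(N \right)} = \frac{\left(-1\right) \left(-1\right) + 0}{5 + N} = \frac{1 + 0}{5 + N} = 1 \frac{1}{5 + N} = \frac{1}{5 + N}$)
$r{\left(E,q \right)} = -11 + \frac{1}{5 + q}$ ($r{\left(E,q \right)} = \frac{1}{5 + q} - 11 = -11 + \frac{1}{5 + q}$)
$15 r{\left(-21,17 \right)} = 15 \frac{-54 - 187}{5 + 17} = 15 \frac{-54 - 187}{22} = 15 \cdot \frac{1}{22} \left(-241\right) = 15 \left(- \frac{241}{22}\right) = - \frac{3615}{22}$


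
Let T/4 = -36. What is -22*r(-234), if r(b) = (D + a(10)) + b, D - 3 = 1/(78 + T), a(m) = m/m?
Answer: 15181/3 ≈ 5060.3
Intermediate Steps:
a(m) = 1
T = -144 (T = 4*(-36) = -144)
D = 197/66 (D = 3 + 1/(78 - 144) = 3 + 1/(-66) = 3 - 1/66 = 197/66 ≈ 2.9848)
r(b) = 263/66 + b (r(b) = (197/66 + 1) + b = 263/66 + b)
-22*r(-234) = -22*(263/66 - 234) = -22*(-15181/66) = 15181/3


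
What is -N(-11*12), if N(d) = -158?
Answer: 158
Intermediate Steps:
-N(-11*12) = -1*(-158) = 158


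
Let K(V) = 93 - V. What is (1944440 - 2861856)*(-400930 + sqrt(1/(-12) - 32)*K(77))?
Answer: 367819596880 - 7339328*I*sqrt(1155)/3 ≈ 3.6782e+11 - 8.3143e+7*I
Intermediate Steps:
(1944440 - 2861856)*(-400930 + sqrt(1/(-12) - 32)*K(77)) = (1944440 - 2861856)*(-400930 + sqrt(1/(-12) - 32)*(93 - 1*77)) = -917416*(-400930 + sqrt(-1/12 - 32)*(93 - 77)) = -917416*(-400930 + sqrt(-385/12)*16) = -917416*(-400930 + (I*sqrt(1155)/6)*16) = -917416*(-400930 + 8*I*sqrt(1155)/3) = 367819596880 - 7339328*I*sqrt(1155)/3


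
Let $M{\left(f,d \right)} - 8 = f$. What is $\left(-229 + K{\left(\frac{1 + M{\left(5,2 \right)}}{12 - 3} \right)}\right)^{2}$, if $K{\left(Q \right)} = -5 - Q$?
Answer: $\frac{4494400}{81} \approx 55486.0$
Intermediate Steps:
$M{\left(f,d \right)} = 8 + f$
$\left(-229 + K{\left(\frac{1 + M{\left(5,2 \right)}}{12 - 3} \right)}\right)^{2} = \left(-229 - \left(5 + \frac{1 + \left(8 + 5\right)}{12 - 3}\right)\right)^{2} = \left(-229 - \left(5 + \frac{1 + 13}{9}\right)\right)^{2} = \left(-229 - \left(5 + 14 \cdot \frac{1}{9}\right)\right)^{2} = \left(-229 - \frac{59}{9}\right)^{2} = \left(- \frac{2120}{9}\right)^{2} = \frac{4494400}{81}$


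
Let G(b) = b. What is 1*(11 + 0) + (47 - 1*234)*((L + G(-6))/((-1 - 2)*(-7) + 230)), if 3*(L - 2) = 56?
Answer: 55/753 ≈ 0.073041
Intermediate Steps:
L = 62/3 (L = 2 + (⅓)*56 = 2 + 56/3 = 62/3 ≈ 20.667)
1*(11 + 0) + (47 - 1*234)*((L + G(-6))/((-1 - 2)*(-7) + 230)) = 1*(11 + 0) + (47 - 1*234)*((62/3 - 6)/((-1 - 2)*(-7) + 230)) = 1*11 + (47 - 234)*(44/(3*(-3*(-7) + 230))) = 11 - 8228/(3*(21 + 230)) = 11 - 8228/(3*251) = 11 - 187*44/753 = 11 - 8228/753 = 55/753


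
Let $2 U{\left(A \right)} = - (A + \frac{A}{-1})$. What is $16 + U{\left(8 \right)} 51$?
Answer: $16$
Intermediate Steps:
$U{\left(A \right)} = 0$ ($U{\left(A \right)} = \frac{\left(-1\right) \left(A + \frac{A}{-1}\right)}{2} = \frac{\left(-1\right) \left(A + A \left(-1\right)\right)}{2} = \frac{\left(-1\right) \left(A - A\right)}{2} = \frac{\left(-1\right) 0}{2} = \frac{1}{2} \cdot 0 = 0$)
$16 + U{\left(8 \right)} 51 = 16 + 0 \cdot 51 = 16 + 0 = 16$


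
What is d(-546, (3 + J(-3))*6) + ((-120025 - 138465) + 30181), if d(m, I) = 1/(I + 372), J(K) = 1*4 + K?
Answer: -90410363/396 ≈ -2.2831e+5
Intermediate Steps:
J(K) = 4 + K
d(m, I) = 1/(372 + I)
d(-546, (3 + J(-3))*6) + ((-120025 - 138465) + 30181) = 1/(372 + (3 + (4 - 3))*6) + ((-120025 - 138465) + 30181) = 1/(372 + (3 + 1)*6) + (-258490 + 30181) = 1/(372 + 4*6) - 228309 = 1/(372 + 24) - 228309 = 1/396 - 228309 = -90410363/396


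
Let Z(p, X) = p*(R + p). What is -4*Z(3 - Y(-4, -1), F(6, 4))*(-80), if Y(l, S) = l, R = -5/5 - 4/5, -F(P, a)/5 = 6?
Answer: 11648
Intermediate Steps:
F(P, a) = -30 (F(P, a) = -5*6 = -30)
R = -9/5 (R = -5*⅕ - 4*⅕ = -1 - ⅘ = -9/5 ≈ -1.8000)
Z(p, X) = p*(-9/5 + p)
-4*Z(3 - Y(-4, -1), F(6, 4))*(-80) = -4*(3 - 1*(-4))*(-9 + 5*(3 - 1*(-4)))/5*(-80) = -4*(3 + 4)*(-9 + 5*(3 + 4))/5*(-80) = -4*7*(-9 + 5*7)/5*(-80) = -4*7*(-9 + 35)/5*(-80) = -4*7*26/5*(-80) = -4*182/5*(-80) = -728/5*(-80) = 11648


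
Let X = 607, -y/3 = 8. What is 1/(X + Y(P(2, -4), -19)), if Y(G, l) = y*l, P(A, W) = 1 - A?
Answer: 1/1063 ≈ 0.00094073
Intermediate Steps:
y = -24 (y = -3*8 = -24)
Y(G, l) = -24*l
1/(X + Y(P(2, -4), -19)) = 1/(607 - 24*(-19)) = 1/(607 + 456) = 1/1063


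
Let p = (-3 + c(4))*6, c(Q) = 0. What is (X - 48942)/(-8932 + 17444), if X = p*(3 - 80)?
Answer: -11889/2128 ≈ -5.5869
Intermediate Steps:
p = -18 (p = (-3 + 0)*6 = -3*6 = -18)
X = 1386 (X = -18*(3 - 80) = -18*(-77) = 1386)
(X - 48942)/(-8932 + 17444) = (1386 - 48942)/(-8932 + 17444) = -47556/8512 = -47556*1/8512 = -11889/2128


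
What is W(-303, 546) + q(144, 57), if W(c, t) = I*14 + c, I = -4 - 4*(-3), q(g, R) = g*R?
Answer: 8017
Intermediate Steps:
q(g, R) = R*g
I = 8 (I = -4 + 12 = 8)
W(c, t) = 112 + c (W(c, t) = 8*14 + c = 112 + c)
W(-303, 546) + q(144, 57) = (112 - 303) + 57*144 = -191 + 8208 = 8017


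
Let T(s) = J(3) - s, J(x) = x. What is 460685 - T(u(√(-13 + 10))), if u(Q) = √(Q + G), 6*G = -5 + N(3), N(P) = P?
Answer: 460682 + √(-3 + 9*I*√3)/3 ≈ 4.6068e+5 + 1.024*I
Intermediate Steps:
G = -⅓ (G = (-5 + 3)/6 = (⅙)*(-2) = -⅓ ≈ -0.33333)
u(Q) = √(-⅓ + Q) (u(Q) = √(Q - ⅓) = √(-⅓ + Q))
T(s) = 3 - s
460685 - T(u(√(-13 + 10))) = 460685 - (3 - √(-3 + 9*√(-13 + 10))/3) = 460685 - (3 - √(-3 + 9*√(-3))/3) = 460685 - (3 - √(-3 + 9*(I*√3))/3) = 460685 - (3 - √(-3 + 9*I*√3)/3) = 460685 + (-3 + √(-3 + 9*I*√3)/3) = 460682 + √(-3 + 9*I*√3)/3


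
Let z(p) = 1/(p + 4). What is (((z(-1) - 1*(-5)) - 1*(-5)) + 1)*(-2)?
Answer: -68/3 ≈ -22.667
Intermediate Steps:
z(p) = 1/(4 + p)
(((z(-1) - 1*(-5)) - 1*(-5)) + 1)*(-2) = (((1/(4 - 1) - 1*(-5)) - 1*(-5)) + 1)*(-2) = (((1/3 + 5) + 5) + 1)*(-2) = ((16/3 + 5) + 1)*(-2) = (31/3 + 1)*(-2) = (34/3)*(-2) = -68/3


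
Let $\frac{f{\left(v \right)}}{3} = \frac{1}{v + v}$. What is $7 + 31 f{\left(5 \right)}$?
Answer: $\frac{163}{10} \approx 16.3$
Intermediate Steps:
$f{\left(v \right)} = \frac{3}{2 v}$ ($f{\left(v \right)} = \frac{3}{v + v} = \frac{3}{2 v}$)
$7 + 31 f{\left(5 \right)} = 7 + 31 \frac{3}{2 \cdot 5} = 7 + 31 \cdot \frac{3}{2} \cdot \frac{1}{5} = 7 + 31 \cdot \frac{3}{10} = 7 + \frac{93}{10} = \frac{163}{10}$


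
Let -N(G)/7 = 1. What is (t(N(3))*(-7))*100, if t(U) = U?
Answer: 4900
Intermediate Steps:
N(G) = -7 (N(G) = -7*1 = -7)
(t(N(3))*(-7))*100 = -7*(-7)*100 = 49*100 = 4900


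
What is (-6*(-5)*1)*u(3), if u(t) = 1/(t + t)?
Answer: 5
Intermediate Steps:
u(t) = 1/(2*t)
(-6*(-5)*1)*u(3) = (-6*(-5)*1)*((½)/3) = (30*1)*((½)*(⅓)) = 30*(⅙) = 5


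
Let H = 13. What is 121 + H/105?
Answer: 12718/105 ≈ 121.12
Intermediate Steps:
121 + H/105 = 121 + 13/105 = 12718/105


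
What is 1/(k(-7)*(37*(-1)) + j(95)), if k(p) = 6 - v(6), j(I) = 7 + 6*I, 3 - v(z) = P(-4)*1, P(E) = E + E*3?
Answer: 1/1058 ≈ 0.00094518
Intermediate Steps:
P(E) = 4*E (P(E) = E + 3*E = 4*E)
v(z) = 19 (v(z) = 3 - 4*(-4) = 3 - (-16) = 3 - 1*(-16) = 3 + 16 = 19)
k(p) = -13 (k(p) = 6 - 1*19 = 6 - 19 = -13)
1/(k(-7)*(37*(-1)) + j(95)) = 1/(-481*(-1) + (7 + 6*95)) = 1/(-13*(-37) + (7 + 570)) = 1/(481 + 577) = 1/1058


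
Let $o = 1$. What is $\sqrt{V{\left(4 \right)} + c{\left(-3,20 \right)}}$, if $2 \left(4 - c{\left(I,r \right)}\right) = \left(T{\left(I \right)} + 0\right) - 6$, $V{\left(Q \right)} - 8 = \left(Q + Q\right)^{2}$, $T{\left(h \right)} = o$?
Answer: $\frac{\sqrt{314}}{2} \approx 8.86$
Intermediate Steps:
$T{\left(h \right)} = 1$
$V{\left(Q \right)} = 8 + 4 Q^{2}$ ($V{\left(Q \right)} = 8 + \left(Q + Q\right)^{2} = 8 + \left(2 Q\right)^{2} = 8 + 4 Q^{2}$)
$c{\left(I,r \right)} = \frac{13}{2}$ ($c{\left(I,r \right)} = 4 - \frac{\left(1 + 0\right) - 6}{2} = 4 - \frac{1 - 6}{2} = 4 - - \frac{5}{2} = 4 + \frac{5}{2} = \frac{13}{2}$)
$\sqrt{V{\left(4 \right)} + c{\left(-3,20 \right)}} = \sqrt{\left(8 + 4 \cdot 4^{2}\right) + \frac{13}{2}} = \sqrt{\left(8 + 4 \cdot 16\right) + \frac{13}{2}} = \sqrt{\left(8 + 64\right) + \frac{13}{2}} = \sqrt{72 + \frac{13}{2}} = \sqrt{\frac{157}{2}} = \frac{\sqrt{314}}{2}$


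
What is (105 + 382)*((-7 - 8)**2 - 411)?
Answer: -90582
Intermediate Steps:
(105 + 382)*((-7 - 8)**2 - 411) = 487*((-15)**2 - 411) = 487*(225 - 411) = 487*(-186) = -90582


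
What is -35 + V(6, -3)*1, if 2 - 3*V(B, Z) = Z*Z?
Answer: -112/3 ≈ -37.333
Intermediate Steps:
V(B, Z) = 2/3 - Z**2/3 (V(B, Z) = 2/3 - Z*Z/3 = 2/3 - Z**2/3)
-35 + V(6, -3)*1 = -35 + (2/3 - 1/3*(-3)**2)*1 = -35 + (2/3 - 1/3*9)*1 = -35 + (2/3 - 3)*1 = -35 - 7/3*1 = -35 - 7/3 = -112/3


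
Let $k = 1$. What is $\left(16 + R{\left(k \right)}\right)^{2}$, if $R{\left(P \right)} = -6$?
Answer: $100$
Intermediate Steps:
$\left(16 + R{\left(k \right)}\right)^{2} = \left(16 - 6\right)^{2} = 10^{2} = 100$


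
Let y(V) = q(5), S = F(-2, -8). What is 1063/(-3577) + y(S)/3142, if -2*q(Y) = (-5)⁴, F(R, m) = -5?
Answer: -8915517/22477868 ≈ -0.39664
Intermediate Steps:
S = -5
q(Y) = -625/2 (q(Y) = -½*(-5)⁴ = -½*625 = -625/2)
y(V) = -625/2
1063/(-3577) + y(S)/3142 = 1063/(-3577) - 625/2/3142 = 1063*(-1/3577) - 625/2*1/3142 = -1063/3577 - 625/6284 = -8915517/22477868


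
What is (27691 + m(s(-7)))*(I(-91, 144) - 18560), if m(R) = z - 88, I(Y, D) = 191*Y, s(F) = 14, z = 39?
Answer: -993481122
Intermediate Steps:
m(R) = -49 (m(R) = 39 - 88 = -49)
(27691 + m(s(-7)))*(I(-91, 144) - 18560) = (27691 - 49)*(191*(-91) - 18560) = 27642*(-17381 - 18560) = 27642*(-35941) = -993481122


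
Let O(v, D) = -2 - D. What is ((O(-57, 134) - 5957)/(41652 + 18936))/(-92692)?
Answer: 677/624002544 ≈ 1.0849e-6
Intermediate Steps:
((O(-57, 134) - 5957)/(41652 + 18936))/(-92692) = (((-2 - 1*134) - 5957)/(41652 + 18936))/(-92692) = (((-2 - 134) - 5957)/60588)*(-1/92692) = ((-136 - 5957)*(1/60588))*(-1/92692) = -6093*1/60588*(-1/92692) = -677/6732*(-1/92692) = 677/624002544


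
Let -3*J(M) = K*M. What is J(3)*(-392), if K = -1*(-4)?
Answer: 1568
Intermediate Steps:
K = 4
J(M) = -4*M/3
J(3)*(-392) = -4/3*3*(-392) = -4*(-392) = 1568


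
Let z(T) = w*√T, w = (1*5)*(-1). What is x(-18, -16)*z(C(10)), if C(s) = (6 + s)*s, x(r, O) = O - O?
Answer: 0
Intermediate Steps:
x(r, O) = 0
C(s) = s*(6 + s)
w = -5 (w = 5*(-1) = -5)
z(T) = -5*√T
x(-18, -16)*z(C(10)) = 0*(-5*√10*√(6 + 10)) = 0*(-5*4*√10) = 0*(-20*√10) = 0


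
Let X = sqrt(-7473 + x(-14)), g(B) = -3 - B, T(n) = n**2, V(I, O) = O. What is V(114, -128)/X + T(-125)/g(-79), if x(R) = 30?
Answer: 15625/76 + 128*I*sqrt(827)/2481 ≈ 205.59 + 1.4837*I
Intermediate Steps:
X = 3*I*sqrt(827) (X = sqrt(-7473 + 30) = sqrt(-7443) = 3*I*sqrt(827) ≈ 86.273*I)
V(114, -128)/X + T(-125)/g(-79) = -128*(-I*sqrt(827)/2481) + (-125)**2/(-3 - 1*(-79)) = -(-128)*I*sqrt(827)/2481 + 15625/(-3 + 79) = 128*I*sqrt(827)/2481 + 15625/76 = 15625/76 + 128*I*sqrt(827)/2481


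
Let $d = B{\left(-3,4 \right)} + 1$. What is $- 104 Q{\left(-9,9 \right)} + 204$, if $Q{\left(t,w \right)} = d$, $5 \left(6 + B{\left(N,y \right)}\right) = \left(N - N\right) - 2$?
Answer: $\frac{3828}{5} \approx 765.6$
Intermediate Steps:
$B{\left(N,y \right)} = - \frac{32}{5}$ ($B{\left(N,y \right)} = -6 + \frac{\left(N - N\right) - 2}{5} = -6 + \frac{0 - 2}{5} = -6 + \frac{1}{5} \left(-2\right) = -6 - \frac{2}{5} = - \frac{32}{5}$)
$d = - \frac{27}{5}$ ($d = - \frac{32}{5} + 1 = - \frac{27}{5} \approx -5.4$)
$Q{\left(t,w \right)} = - \frac{27}{5}$
$- 104 Q{\left(-9,9 \right)} + 204 = \left(-104\right) \left(- \frac{27}{5}\right) + 204 = \frac{2808}{5} + 204 = \frac{3828}{5}$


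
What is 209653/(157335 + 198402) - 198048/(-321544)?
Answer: 17233208201/14298137241 ≈ 1.2053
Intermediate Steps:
209653/(157335 + 198402) - 198048/(-321544) = 209653/355737 - 198048*(-1/321544) = 209653*(1/355737) + 24756/40193 = 209653/355737 + 24756/40193 = 17233208201/14298137241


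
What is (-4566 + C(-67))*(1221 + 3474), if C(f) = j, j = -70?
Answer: -21766020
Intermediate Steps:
C(f) = -70
(-4566 + C(-67))*(1221 + 3474) = (-4566 - 70)*(1221 + 3474) = -4636*4695 = -21766020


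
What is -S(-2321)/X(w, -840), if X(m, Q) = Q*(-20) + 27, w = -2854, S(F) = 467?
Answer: -467/16827 ≈ -0.027753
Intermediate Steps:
X(m, Q) = 27 - 20*Q (X(m, Q) = -20*Q + 27 = 27 - 20*Q)
-S(-2321)/X(w, -840) = -467/(27 - 20*(-840)) = -467/(27 + 16800) = -467/16827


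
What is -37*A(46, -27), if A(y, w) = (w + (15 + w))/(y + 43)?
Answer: 1443/89 ≈ 16.213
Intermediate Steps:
A(y, w) = (15 + 2*w)/(43 + y)
-37*A(46, -27) = -37*(15 + 2*(-27))/(43 + 46) = -37*(15 - 54)/89 = -37*(-39)/89 = -37*(-39/89) = 1443/89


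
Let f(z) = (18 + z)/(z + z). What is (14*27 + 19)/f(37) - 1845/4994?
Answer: 13328387/24970 ≈ 533.78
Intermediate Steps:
f(z) = (18 + z)/(2*z) (f(z) = (18 + z)/((2*z)) = (18 + z)*(1/(2*z)) = (18 + z)/(2*z))
(14*27 + 19)/f(37) - 1845/4994 = (14*27 + 19)/(((1/2)*(18 + 37)/37)) - 1845/4994 = (378 + 19)/(((1/2)*(1/37)*55)) - 1845*1/4994 = 397/(55/74) - 1845/4994 = 397*(74/55) - 1845/4994 = 29378/55 - 1845/4994 = 13328387/24970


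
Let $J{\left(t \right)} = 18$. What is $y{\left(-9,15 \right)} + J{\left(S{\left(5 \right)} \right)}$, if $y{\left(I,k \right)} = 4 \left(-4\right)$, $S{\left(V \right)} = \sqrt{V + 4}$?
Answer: $2$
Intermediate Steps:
$S{\left(V \right)} = \sqrt{4 + V}$
$y{\left(I,k \right)} = -16$
$y{\left(-9,15 \right)} + J{\left(S{\left(5 \right)} \right)} = -16 + 18 = 2$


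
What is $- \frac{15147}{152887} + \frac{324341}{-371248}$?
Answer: $- \frac{55210815923}{56758992976} \approx -0.97272$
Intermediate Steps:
$- \frac{15147}{152887} + \frac{324341}{-371248} = \left(-15147\right) \frac{1}{152887} + 324341 \left(- \frac{1}{371248}\right) = - \frac{15147}{152887} - \frac{324341}{371248} = - \frac{55210815923}{56758992976}$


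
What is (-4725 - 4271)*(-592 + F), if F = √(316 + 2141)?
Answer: 5325632 - 26988*√273 ≈ 4.8797e+6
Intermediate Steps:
F = 3*√273 (F = √2457 = 3*√273 ≈ 49.568)
(-4725 - 4271)*(-592 + F) = (-4725 - 4271)*(-592 + 3*√273) = -8996*(-592 + 3*√273) = 5325632 - 26988*√273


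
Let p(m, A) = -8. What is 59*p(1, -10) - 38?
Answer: -510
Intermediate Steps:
59*p(1, -10) - 38 = 59*(-8) - 38 = -472 - 38 = -510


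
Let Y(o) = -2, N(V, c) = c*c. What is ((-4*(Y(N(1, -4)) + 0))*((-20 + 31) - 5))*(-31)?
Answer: -1488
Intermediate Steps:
N(V, c) = c²
((-4*(Y(N(1, -4)) + 0))*((-20 + 31) - 5))*(-31) = ((-4*(-2 + 0))*((-20 + 31) - 5))*(-31) = ((-4*(-2))*(11 - 5))*(-31) = (8*6)*(-31) = 48*(-31) = -1488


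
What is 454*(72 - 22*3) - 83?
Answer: 2641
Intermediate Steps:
454*(72 - 22*3) - 83 = 454*(72 - 66) - 83 = 454*6 - 83 = 2724 - 83 = 2641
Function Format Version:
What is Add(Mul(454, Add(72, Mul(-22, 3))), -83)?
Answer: 2641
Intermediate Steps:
Add(Mul(454, Add(72, Mul(-22, 3))), -83) = Add(Mul(454, Add(72, -66)), -83) = Add(Mul(454, 6), -83) = Add(2724, -83) = 2641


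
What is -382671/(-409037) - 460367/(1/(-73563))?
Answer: 13852437888543648/409037 ≈ 3.3866e+10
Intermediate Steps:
-382671/(-409037) - 460367/(1/(-73563)) = -382671*(-1/409037) - 460367/(-1/73563) = 382671/409037 - 460367*(-73563) = 382671/409037 + 33865977621 = 13852437888543648/409037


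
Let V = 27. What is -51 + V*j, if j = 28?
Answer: 705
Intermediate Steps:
-51 + V*j = -51 + 27*28 = -51 + 756 = 705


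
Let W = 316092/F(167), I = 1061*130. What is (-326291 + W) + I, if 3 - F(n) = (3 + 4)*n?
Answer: -2074953/11 ≈ -1.8863e+5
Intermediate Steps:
I = 137930
F(n) = 3 - 7*n (F(n) = 3 - (3 + 4)*n = 3 - 7*n)
W = -2982/11 (W = 316092/(3 - 7*167) = 316092/(3 - 1169) = 316092/(-1166) = 316092*(-1/1166) = -2982/11 ≈ -271.09)
(-326291 + W) + I = (-326291 - 2982/11) + 137930 = -3592183/11 + 137930 = -2074953/11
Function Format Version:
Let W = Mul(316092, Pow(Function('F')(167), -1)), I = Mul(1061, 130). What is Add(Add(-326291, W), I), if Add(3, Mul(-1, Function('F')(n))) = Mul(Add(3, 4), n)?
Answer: Rational(-2074953, 11) ≈ -1.8863e+5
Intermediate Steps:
I = 137930
Function('F')(n) = Add(3, Mul(-7, n)) (Function('F')(n) = Add(3, Mul(-1, Mul(Add(3, 4), n))) = Add(3, Mul(-1, Mul(7, n))) = Add(3, Mul(-7, n)))
W = Rational(-2982, 11) (W = Mul(316092, Pow(Add(3, Mul(-7, 167)), -1)) = Mul(316092, Pow(Add(3, -1169), -1)) = Mul(316092, Pow(-1166, -1)) = Mul(316092, Rational(-1, 1166)) = Rational(-2982, 11) ≈ -271.09)
Add(Add(-326291, W), I) = Add(Add(-326291, Rational(-2982, 11)), 137930) = Add(Rational(-3592183, 11), 137930) = Rational(-2074953, 11)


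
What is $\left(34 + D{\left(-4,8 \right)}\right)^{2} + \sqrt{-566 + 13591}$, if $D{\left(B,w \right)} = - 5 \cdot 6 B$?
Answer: $23716 + 5 \sqrt{521} \approx 23830.0$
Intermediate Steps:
$D{\left(B,w \right)} = - 30 B$
$\left(34 + D{\left(-4,8 \right)}\right)^{2} + \sqrt{-566 + 13591} = \left(34 - -120\right)^{2} + \sqrt{-566 + 13591} = \left(34 + 120\right)^{2} + \sqrt{13025} = 154^{2} + 5 \sqrt{521} = 23716 + 5 \sqrt{521}$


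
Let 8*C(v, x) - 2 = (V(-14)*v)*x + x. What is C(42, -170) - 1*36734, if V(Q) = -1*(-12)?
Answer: -47465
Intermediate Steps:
V(Q) = 12
C(v, x) = ¼ + x/8 + 3*v*x/2 (C(v, x) = ¼ + ((12*v)*x + x)/8 = ¼ + (12*v*x + x)/8 = ¼ + (x + 12*v*x)/8 = ¼ + (x/8 + 3*v*x/2) = ¼ + x/8 + 3*v*x/2)
C(42, -170) - 1*36734 = (¼ + (⅛)*(-170) + (3/2)*42*(-170)) - 1*36734 = (¼ - 85/4 - 10710) - 36734 = -10731 - 36734 = -47465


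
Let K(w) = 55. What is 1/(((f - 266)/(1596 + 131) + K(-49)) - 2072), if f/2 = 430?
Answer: -157/316615 ≈ -0.00049587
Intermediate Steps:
f = 860 (f = 2*430 = 860)
1/(((f - 266)/(1596 + 131) + K(-49)) - 2072) = 1/(((860 - 266)/(1596 + 131) + 55) - 2072) = 1/((594/1727 + 55) - 2072) = 1/((594*(1/1727) + 55) - 2072) = 1/((54/157 + 55) - 2072) = 1/(8689/157 - 2072) = 1/(-316615/157) = -157/316615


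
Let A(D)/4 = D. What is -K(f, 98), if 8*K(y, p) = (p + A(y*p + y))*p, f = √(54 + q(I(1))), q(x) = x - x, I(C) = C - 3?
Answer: -2401/2 - 14553*√6 ≈ -36848.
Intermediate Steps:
I(C) = -3 + C
q(x) = 0
A(D) = 4*D
f = 3*√6 (f = √(54 + 0) = √54 = 3*√6 ≈ 7.3485)
K(y, p) = p*(p + 4*y + 4*p*y)/8 (K(y, p) = ((p + 4*(y*p + y))*p)/8 = ((p + 4*(p*y + y))*p)/8 = ((p + 4*(y + p*y))*p)/8 = ((p + (4*y + 4*p*y))*p)/8 = ((p + 4*y + 4*p*y)*p)/8 = (p*(p + 4*y + 4*p*y))/8 = p*(p + 4*y + 4*p*y)/8)
-K(f, 98) = -98*(98 + 4*(3*√6)*(1 + 98))/8 = -98*(98 + 4*(3*√6)*99)/8 = -98*(98 + 1188*√6)/8 = -(2401/2 + 14553*√6) = -2401/2 - 14553*√6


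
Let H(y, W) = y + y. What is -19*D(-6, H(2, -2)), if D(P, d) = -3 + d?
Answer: -19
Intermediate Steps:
H(y, W) = 2*y
-19*D(-6, H(2, -2)) = -19*(-3 + 2*2) = -19*(-3 + 4) = -19*1 = -19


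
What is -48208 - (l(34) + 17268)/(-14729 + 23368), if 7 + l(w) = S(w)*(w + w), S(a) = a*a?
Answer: -416564781/8639 ≈ -48219.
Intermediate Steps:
S(a) = a²
l(w) = -7 + 2*w³ (l(w) = -7 + w²*(w + w) = -7 + w²*(2*w) = -7 + 2*w³)
-48208 - (l(34) + 17268)/(-14729 + 23368) = -48208 - ((-7 + 2*34³) + 17268)/(-14729 + 23368) = -48208 - ((-7 + 2*39304) + 17268)/8639 = -48208 - ((-7 + 78608) + 17268)/8639 = -48208 - (78601 + 17268)/8639 = -48208 - 95869/8639 = -416564781/8639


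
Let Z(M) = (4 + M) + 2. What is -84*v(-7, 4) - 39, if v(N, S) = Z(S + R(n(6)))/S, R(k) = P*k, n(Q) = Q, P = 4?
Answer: -753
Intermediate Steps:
R(k) = 4*k
Z(M) = 6 + M
v(N, S) = (30 + S)/S (v(N, S) = (6 + (S + 4*6))/S = (6 + (S + 24))/S = (6 + (24 + S))/S = (30 + S)/S)
-84*v(-7, 4) - 39 = -84*(30 + 4)/4 - 39 = -21*34 - 39 = -84*17/2 - 39 = -714 - 39 = -753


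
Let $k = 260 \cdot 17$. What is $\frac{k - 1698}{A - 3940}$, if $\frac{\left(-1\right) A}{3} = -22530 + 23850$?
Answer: $- \frac{1361}{3950} \approx -0.34456$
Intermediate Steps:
$k = 4420$
$A = -3960$ ($A = - 3 \left(-22530 + 23850\right) = \left(-3\right) 1320 = -3960$)
$\frac{k - 1698}{A - 3940} = \frac{4420 - 1698}{-3960 - 3940} = \frac{2722}{-7900} = 2722 \left(- \frac{1}{7900}\right) = - \frac{1361}{3950}$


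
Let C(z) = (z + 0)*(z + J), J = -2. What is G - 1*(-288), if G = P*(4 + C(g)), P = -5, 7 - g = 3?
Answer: 228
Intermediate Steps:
g = 4 (g = 7 - 1*3 = 7 - 3 = 4)
C(z) = z*(-2 + z) (C(z) = (z + 0)*(z - 2) = z*(-2 + z))
G = -60 (G = -5*(4 + 4*(-2 + 4)) = -5*(4 + 4*2) = -5*(4 + 8) = -5*12 = -60)
G - 1*(-288) = -60 - 1*(-288) = -60 + 288 = 228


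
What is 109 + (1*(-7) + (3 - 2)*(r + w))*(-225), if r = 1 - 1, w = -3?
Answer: 2359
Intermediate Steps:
r = 0
109 + (1*(-7) + (3 - 2)*(r + w))*(-225) = 109 + (1*(-7) + (3 - 2)*(0 - 3))*(-225) = 109 + (-7 + 1*(-3))*(-225) = 109 + (-7 - 3)*(-225) = 109 - 10*(-225) = 109 + 2250 = 2359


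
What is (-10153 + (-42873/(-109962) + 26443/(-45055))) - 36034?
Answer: -76275660377107/1651445970 ≈ -46187.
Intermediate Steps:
(-10153 + (-42873/(-109962) + 26443/(-45055))) - 36034 = (-10153 + (-42873*(-1/109962) + 26443*(-1/45055))) - 36034 = (-10153 + (14291/36654 - 26443/45055)) - 36034 = (-10153 - 325360717/1651445970) - 36034 = -16767456294127/1651445970 - 36034 = -76275660377107/1651445970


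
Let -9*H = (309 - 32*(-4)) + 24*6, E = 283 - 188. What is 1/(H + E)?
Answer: 9/274 ≈ 0.032847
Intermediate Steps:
E = 95
H = -581/9 (H = -((309 - 32*(-4)) + 24*6)/9 = -((309 + 128) + 144)/9 = -(437 + 144)/9 = -⅑*581 = -581/9 ≈ -64.556)
1/(H + E) = 1/(-581/9 + 95) = 1/(274/9) = 9/274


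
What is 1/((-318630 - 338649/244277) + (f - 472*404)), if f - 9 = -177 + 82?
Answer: -244277/124436019557 ≈ -1.9631e-6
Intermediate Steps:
f = -86 (f = 9 + (-177 + 82) = 9 - 95 = -86)
1/((-318630 - 338649/244277) + (f - 472*404)) = 1/((-318630 - 338649/244277) + (-86 - 472*404)) = 1/((-318630 - 338649/244277) + (-86 - 190688)) = 1/((-318630 - 1*338649/244277) - 190774) = 1/((-318630 - 338649/244277) - 190774) = 1/(-77834319159/244277 - 190774) = 1/(-124436019557/244277) = -244277/124436019557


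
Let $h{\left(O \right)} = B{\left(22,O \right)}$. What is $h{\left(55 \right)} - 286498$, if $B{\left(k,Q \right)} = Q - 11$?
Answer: $-286454$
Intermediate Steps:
$B{\left(k,Q \right)} = -11 + Q$
$h{\left(O \right)} = -11 + O$
$h{\left(55 \right)} - 286498 = \left(-11 + 55\right) - 286498 = 44 - 286498 = -286454$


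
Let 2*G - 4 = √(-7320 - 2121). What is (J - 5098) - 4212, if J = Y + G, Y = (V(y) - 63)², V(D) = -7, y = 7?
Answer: -4408 + 3*I*√1049/2 ≈ -4408.0 + 48.582*I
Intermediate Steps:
G = 2 + 3*I*√1049/2 (G = 2 + √(-7320 - 2121)/2 = 2 + √(-9441)/2 = 2 + (3*I*√1049)/2 = 2 + 3*I*√1049/2 ≈ 2.0 + 48.582*I)
Y = 4900 (Y = (-7 - 63)² = (-70)² = 4900)
J = 4902 + 3*I*√1049/2 (J = 4900 + (2 + 3*I*√1049/2) = 4902 + 3*I*√1049/2 ≈ 4902.0 + 48.582*I)
(J - 5098) - 4212 = ((4902 + 3*I*√1049/2) - 5098) - 4212 = (-196 + 3*I*√1049/2) - 4212 = -4408 + 3*I*√1049/2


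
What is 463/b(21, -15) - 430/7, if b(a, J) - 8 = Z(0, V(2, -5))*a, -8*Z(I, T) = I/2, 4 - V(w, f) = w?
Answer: -199/56 ≈ -3.5536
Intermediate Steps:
V(w, f) = 4 - w
Z(I, T) = -I/16 (Z(I, T) = -I/(8*2) = -I/16)
b(a, J) = 8 (b(a, J) = 8 + (-1/16*0)*a = 8 + 0*a = 8 + 0 = 8)
463/b(21, -15) - 430/7 = 463/8 - 430/7 = -199/56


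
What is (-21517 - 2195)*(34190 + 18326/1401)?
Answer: -378747950464/467 ≈ -8.1102e+8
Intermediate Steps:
(-21517 - 2195)*(34190 + 18326/1401) = -23712*(34190 + 18326*(1/1401)) = -23712*(34190 + 18326/1401) = -23712*47918516/1401 = -378747950464/467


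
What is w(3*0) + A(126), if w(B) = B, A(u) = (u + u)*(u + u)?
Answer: 63504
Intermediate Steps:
A(u) = 4*u**2 (A(u) = (2*u)*(2*u) = 4*u**2)
w(3*0) + A(126) = 3*0 + 4*126**2 = 0 + 4*15876 = 0 + 63504 = 63504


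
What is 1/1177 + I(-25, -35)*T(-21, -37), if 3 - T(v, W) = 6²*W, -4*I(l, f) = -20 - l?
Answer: -7856471/4708 ≈ -1668.8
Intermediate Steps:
I(l, f) = 5 + l/4 (I(l, f) = -(-20 - l)/4 = 5 + l/4)
T(v, W) = 3 - 36*W (T(v, W) = 3 - 6²*W = 3 - 36*W)
1/1177 + I(-25, -35)*T(-21, -37) = 1/1177 + (5 + (¼)*(-25))*(3 - 36*(-37)) = 1/1177 + (5 - 25/4)*(3 + 1332) = 1/1177 - 5/4*1335 = 1/1177 - 6675/4 = -7856471/4708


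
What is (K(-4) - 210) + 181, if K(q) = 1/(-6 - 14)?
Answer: -581/20 ≈ -29.050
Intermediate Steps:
K(q) = -1/20 (K(q) = 1/(-20) = -1/20)
(K(-4) - 210) + 181 = (-1/20 - 210) + 181 = -4201/20 + 181 = -581/20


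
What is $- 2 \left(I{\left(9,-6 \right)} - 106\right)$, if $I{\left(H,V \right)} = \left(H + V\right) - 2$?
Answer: $210$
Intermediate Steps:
$I{\left(H,V \right)} = -2 + H + V$
$- 2 \left(I{\left(9,-6 \right)} - 106\right) = - 2 \left(\left(-2 + 9 - 6\right) - 106\right) = - 2 \left(1 - 106\right) = \left(-2\right) \left(-105\right) = 210$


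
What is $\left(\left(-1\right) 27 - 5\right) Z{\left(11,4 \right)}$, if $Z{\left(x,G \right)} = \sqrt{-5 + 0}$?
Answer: $- 32 i \sqrt{5} \approx - 71.554 i$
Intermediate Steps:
$Z{\left(x,G \right)} = i \sqrt{5}$ ($Z{\left(x,G \right)} = \sqrt{-5} = i \sqrt{5}$)
$\left(\left(-1\right) 27 - 5\right) Z{\left(11,4 \right)} = \left(\left(-1\right) 27 - 5\right) i \sqrt{5} = \left(-27 - 5\right) i \sqrt{5} = - 32 i \sqrt{5}$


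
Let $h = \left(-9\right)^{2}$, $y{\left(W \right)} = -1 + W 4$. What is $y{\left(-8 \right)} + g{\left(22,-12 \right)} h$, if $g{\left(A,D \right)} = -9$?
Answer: $-762$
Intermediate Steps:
$y{\left(W \right)} = -1 + 4 W$
$h = 81$
$y{\left(-8 \right)} + g{\left(22,-12 \right)} h = \left(-1 + 4 \left(-8\right)\right) - 729 = \left(-1 - 32\right) - 729 = -33 - 729 = -762$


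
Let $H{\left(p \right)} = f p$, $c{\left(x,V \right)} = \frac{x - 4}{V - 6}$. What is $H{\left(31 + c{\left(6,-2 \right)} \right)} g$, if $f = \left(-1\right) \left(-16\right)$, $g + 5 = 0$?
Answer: $-2460$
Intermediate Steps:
$c{\left(x,V \right)} = \frac{-4 + x}{-6 + V}$
$g = -5$ ($g = -5 + 0 = -5$)
$f = 16$
$H{\left(p \right)} = 16 p$
$H{\left(31 + c{\left(6,-2 \right)} \right)} g = 16 \left(31 + \frac{-4 + 6}{-6 - 2}\right) \left(-5\right) = 16 \left(31 + \frac{1}{-8} \cdot 2\right) \left(-5\right) = 16 \left(31 - \frac{1}{4}\right) \left(-5\right) = 16 \cdot \frac{123}{4} \left(-5\right) = 492 \left(-5\right) = -2460$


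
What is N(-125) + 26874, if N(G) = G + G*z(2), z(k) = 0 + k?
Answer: 26499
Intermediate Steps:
z(k) = k
N(G) = 3*G (N(G) = G + G*2 = G + 2*G = 3*G)
N(-125) + 26874 = 3*(-125) + 26874 = -375 + 26874 = 26499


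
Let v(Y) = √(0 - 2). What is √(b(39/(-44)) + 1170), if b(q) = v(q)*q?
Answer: √(566280 - 429*I*√2)/22 ≈ 34.205 - 0.018323*I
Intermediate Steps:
v(Y) = I*√2 (v(Y) = √(-2) = I*√2)
b(q) = I*q*√2 (b(q) = (I*√2)*q = I*q*√2)
√(b(39/(-44)) + 1170) = √(I*(39/(-44))*√2 + 1170) = √(I*(39*(-1/44))*√2 + 1170) = √(I*(-39/44)*√2 + 1170) = √(-39*I*√2/44 + 1170) = √(1170 - 39*I*√2/44)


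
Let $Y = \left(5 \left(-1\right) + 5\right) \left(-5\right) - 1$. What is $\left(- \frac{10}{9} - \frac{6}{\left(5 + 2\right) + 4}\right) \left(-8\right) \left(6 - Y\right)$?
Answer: $\frac{9184}{99} \approx 92.768$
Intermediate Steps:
$Y = -1$ ($Y = \left(-5 + 5\right) \left(-5\right) - 1 = 0 \left(-5\right) - 1 = 0 - 1 = -1$)
$\left(- \frac{10}{9} - \frac{6}{\left(5 + 2\right) + 4}\right) \left(-8\right) \left(6 - Y\right) = \left(- \frac{10}{9} - \frac{6}{\left(5 + 2\right) + 4}\right) \left(-8\right) \left(6 - -1\right) = \left(\left(-10\right) \frac{1}{9} - \frac{6}{7 + 4}\right) \left(-8\right) \left(6 + 1\right) = \left(- \frac{10}{9} - \frac{6}{11}\right) \left(-8\right) 7 = \left(- \frac{164}{99}\right) \left(-8\right) 7 = \frac{1312}{99} \cdot 7 = \frac{9184}{99}$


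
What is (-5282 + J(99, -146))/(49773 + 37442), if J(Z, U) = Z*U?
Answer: -19736/87215 ≈ -0.22629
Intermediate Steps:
J(Z, U) = U*Z
(-5282 + J(99, -146))/(49773 + 37442) = (-5282 - 146*99)/(49773 + 37442) = (-5282 - 14454)/87215 = -19736*1/87215 = -19736/87215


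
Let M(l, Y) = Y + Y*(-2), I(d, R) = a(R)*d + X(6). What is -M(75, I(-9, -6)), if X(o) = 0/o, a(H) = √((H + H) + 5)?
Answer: -9*I*√7 ≈ -23.812*I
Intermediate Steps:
a(H) = √(5 + 2*H) (a(H) = √(2*H + 5) = √(5 + 2*H))
X(o) = 0
I(d, R) = d*√(5 + 2*R) (I(d, R) = √(5 + 2*R)*d + 0 = d*√(5 + 2*R) + 0 = d*√(5 + 2*R))
M(l, Y) = -Y (M(l, Y) = Y - 2*Y = -Y)
-M(75, I(-9, -6)) = -(-1)*(-9*√(5 + 2*(-6))) = -(-1)*(-9*√(5 - 12)) = -(-1)*(-9*I*√7) = -9*I*√7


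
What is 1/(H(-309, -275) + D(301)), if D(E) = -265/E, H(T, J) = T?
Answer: -301/93274 ≈ -0.0032271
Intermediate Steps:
1/(H(-309, -275) + D(301)) = 1/(-309 - 265/301) = 1/(-93274/301) = -301/93274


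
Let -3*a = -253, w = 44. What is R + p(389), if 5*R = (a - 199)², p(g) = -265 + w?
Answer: 108391/45 ≈ 2408.7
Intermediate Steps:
a = 253/3 (a = -⅓*(-253) = 253/3 ≈ 84.333)
p(g) = -221 (p(g) = -265 + 44 = -221)
R = 118336/45 (R = (253/3 - 199)²/5 = (-344/3)²/5 = (⅕)*(118336/9) = 118336/45 ≈ 2629.7)
R + p(389) = 118336/45 - 221 = 108391/45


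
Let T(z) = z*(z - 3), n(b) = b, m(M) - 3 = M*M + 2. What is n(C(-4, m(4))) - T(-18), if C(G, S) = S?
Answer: -357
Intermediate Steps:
m(M) = 5 + M**2 (m(M) = 3 + (M*M + 2) = 3 + (M**2 + 2) = 3 + (2 + M**2) = 5 + M**2)
T(z) = z*(-3 + z)
n(C(-4, m(4))) - T(-18) = (5 + 4**2) - (-18)*(-3 - 18) = (5 + 16) - (-18)*(-21) = 21 - 1*378 = 21 - 378 = -357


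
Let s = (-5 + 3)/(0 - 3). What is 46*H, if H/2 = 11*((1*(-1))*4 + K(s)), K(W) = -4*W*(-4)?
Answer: 20240/3 ≈ 6746.7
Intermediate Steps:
s = 2/3 (s = -2/(-3) = -2*(-1/3) = 2/3 ≈ 0.66667)
K(W) = 16*W
H = 440/3 (H = 2*(11*((1*(-1))*4 + 16*(2/3))) = 2*(11*(-1*4 + 32/3)) = 2*(11*(-4 + 32/3)) = 2*(11*(20/3)) = 2*(220/3) = 440/3 ≈ 146.67)
46*H = 46*(440/3) = 20240/3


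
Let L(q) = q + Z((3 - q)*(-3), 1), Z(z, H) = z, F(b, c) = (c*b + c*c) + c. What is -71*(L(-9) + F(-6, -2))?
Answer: 2201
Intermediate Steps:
F(b, c) = c + c² + b*c (F(b, c) = (b*c + c²) + c = (c² + b*c) + c = c + c² + b*c)
L(q) = -9 + 4*q (L(q) = q + (3 - q)*(-3) = q + (-9 + 3*q) = -9 + 4*q)
-71*(L(-9) + F(-6, -2)) = -71*((-9 + 4*(-9)) - 2*(1 - 6 - 2)) = -71*((-9 - 36) - 2*(-7)) = -71*(-45 + 14) = -71*(-31) = 2201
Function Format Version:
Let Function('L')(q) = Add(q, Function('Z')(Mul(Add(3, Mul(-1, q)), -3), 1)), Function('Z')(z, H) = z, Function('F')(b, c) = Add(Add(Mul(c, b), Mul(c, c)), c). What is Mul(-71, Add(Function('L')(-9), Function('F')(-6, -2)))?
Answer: 2201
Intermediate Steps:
Function('F')(b, c) = Add(c, Pow(c, 2), Mul(b, c)) (Function('F')(b, c) = Add(Add(Mul(b, c), Pow(c, 2)), c) = Add(Add(Pow(c, 2), Mul(b, c)), c) = Add(c, Pow(c, 2), Mul(b, c)))
Function('L')(q) = Add(-9, Mul(4, q)) (Function('L')(q) = Add(q, Mul(Add(3, Mul(-1, q)), -3)) = Add(q, Add(-9, Mul(3, q))) = Add(-9, Mul(4, q)))
Mul(-71, Add(Function('L')(-9), Function('F')(-6, -2))) = Mul(-71, Add(Add(-9, Mul(4, -9)), Mul(-2, Add(1, -6, -2)))) = Mul(-71, Add(Add(-9, -36), Mul(-2, -7))) = Mul(-71, Add(-45, 14)) = Mul(-71, -31) = 2201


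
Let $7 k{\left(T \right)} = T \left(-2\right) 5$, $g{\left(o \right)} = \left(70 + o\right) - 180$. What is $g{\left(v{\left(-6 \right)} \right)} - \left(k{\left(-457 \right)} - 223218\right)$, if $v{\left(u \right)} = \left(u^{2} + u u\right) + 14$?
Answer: $\frac{1557788}{7} \approx 2.2254 \cdot 10^{5}$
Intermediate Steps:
$v{\left(u \right)} = 14 + 2 u^{2}$ ($v{\left(u \right)} = \left(u^{2} + u^{2}\right) + 14 = 2 u^{2} + 14 = 14 + 2 u^{2}$)
$g{\left(o \right)} = -110 + o$
$k{\left(T \right)} = - \frac{10 T}{7}$ ($k{\left(T \right)} = \frac{T \left(-2\right) 5}{7} = \frac{- 2 T 5}{7} = \frac{\left(-10\right) T}{7} = - \frac{10 T}{7}$)
$g{\left(v{\left(-6 \right)} \right)} - \left(k{\left(-457 \right)} - 223218\right) = \left(-110 + \left(14 + 2 \left(-6\right)^{2}\right)\right) - \left(\left(- \frac{10}{7}\right) \left(-457\right) - 223218\right) = \left(-110 + \left(14 + 2 \cdot 36\right)\right) - \left(\frac{4570}{7} - 223218\right) = \left(-110 + \left(14 + 72\right)\right) - - \frac{1557956}{7} = \left(-110 + 86\right) + \frac{1557956}{7} = -24 + \frac{1557956}{7} = \frac{1557788}{7}$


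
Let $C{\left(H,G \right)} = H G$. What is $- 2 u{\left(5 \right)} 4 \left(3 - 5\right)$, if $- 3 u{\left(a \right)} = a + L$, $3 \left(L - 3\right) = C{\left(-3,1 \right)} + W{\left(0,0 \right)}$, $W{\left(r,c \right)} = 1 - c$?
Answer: $- \frac{352}{9} \approx -39.111$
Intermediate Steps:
$C{\left(H,G \right)} = G H$
$L = \frac{7}{3}$ ($L = 3 + \frac{1 \left(-3\right) + \left(1 - 0\right)}{3} = 3 + \frac{-3 + \left(1 + 0\right)}{3} = 3 + \frac{-3 + 1}{3} = 3 + \frac{1}{3} \left(-2\right) = 3 - \frac{2}{3} = \frac{7}{3} \approx 2.3333$)
$u{\left(a \right)} = - \frac{7}{9} - \frac{a}{3}$ ($u{\left(a \right)} = - \frac{a + \frac{7}{3}}{3} = - \frac{\frac{7}{3} + a}{3} = - \frac{7}{9} - \frac{a}{3}$)
$- 2 u{\left(5 \right)} 4 \left(3 - 5\right) = - 2 \left(- \frac{7}{9} - \frac{5}{3}\right) 4 \left(3 - 5\right) = - 2 \left(- \frac{7}{9} - \frac{5}{3}\right) 4 \left(-2\right) = - 2 \left(- \frac{22}{9}\right) 4 \left(-2\right) = - 2 \left(\left(- \frac{88}{9}\right) \left(-2\right)\right) = \left(-2\right) \frac{176}{9} = - \frac{352}{9}$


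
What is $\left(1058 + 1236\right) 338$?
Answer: $775372$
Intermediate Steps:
$\left(1058 + 1236\right) 338 = 2294 \cdot 338 = 775372$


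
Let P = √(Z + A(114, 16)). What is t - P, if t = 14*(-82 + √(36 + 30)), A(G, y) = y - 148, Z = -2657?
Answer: -1148 + 14*√66 - I*√2789 ≈ -1034.3 - 52.811*I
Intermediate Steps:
A(G, y) = -148 + y
P = I*√2789 (P = √(-2657 + (-148 + 16)) = √(-2657 - 132) = √(-2789) = I*√2789 ≈ 52.811*I)
t = -1148 + 14*√66 (t = 14*(-82 + √66) = -1148 + 14*√66 ≈ -1034.3)
t - P = (-1148 + 14*√66) - I*√2789 = -1148 + 14*√66 - I*√2789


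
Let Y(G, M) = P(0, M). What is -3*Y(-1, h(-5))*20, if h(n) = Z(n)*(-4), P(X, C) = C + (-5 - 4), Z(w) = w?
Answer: -660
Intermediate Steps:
P(X, C) = -9 + C (P(X, C) = C - 9 = -9 + C)
h(n) = -4*n (h(n) = n*(-4) = -4*n)
Y(G, M) = -9 + M
-3*Y(-1, h(-5))*20 = -3*(-9 - 4*(-5))*20 = -3*(-9 + 20)*20 = -3*11*20 = -33*20 = -660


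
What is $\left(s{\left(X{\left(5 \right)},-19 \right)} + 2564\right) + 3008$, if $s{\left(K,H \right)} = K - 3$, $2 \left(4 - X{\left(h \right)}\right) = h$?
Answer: $\frac{11141}{2} \approx 5570.5$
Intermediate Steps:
$X{\left(h \right)} = 4 - \frac{h}{2}$
$s{\left(K,H \right)} = -3 + K$
$\left(s{\left(X{\left(5 \right)},-19 \right)} + 2564\right) + 3008 = \left(\left(-3 + \left(4 - \frac{5}{2}\right)\right) + 2564\right) + 3008 = \left(\left(-3 + \frac{3}{2}\right) + 2564\right) + 3008 = \left(- \frac{3}{2} + 2564\right) + 3008 = \frac{5125}{2} + 3008 = \frac{11141}{2}$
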